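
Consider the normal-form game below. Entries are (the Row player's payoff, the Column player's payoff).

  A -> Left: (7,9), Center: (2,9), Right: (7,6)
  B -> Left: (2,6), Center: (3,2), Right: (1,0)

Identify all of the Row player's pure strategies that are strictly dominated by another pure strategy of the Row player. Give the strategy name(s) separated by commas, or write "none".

A: no other strategy beats it everywhere (B at Left (7>2)).
B: no other strategy beats it everywhere (A at Center (3>2)).

none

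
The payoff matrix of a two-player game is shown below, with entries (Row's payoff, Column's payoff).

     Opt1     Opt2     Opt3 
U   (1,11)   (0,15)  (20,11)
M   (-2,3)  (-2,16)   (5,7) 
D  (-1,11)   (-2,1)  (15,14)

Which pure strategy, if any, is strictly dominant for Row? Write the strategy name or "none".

U vs M: Opt1: 1>-2, Opt2: 0>-2, Opt3: 20>5.
U vs D: Opt1: 1>-1, Opt2: 0>-2, Opt3: 20>15.
U strictly beats every other strategy against every opponent action, so it is strictly dominant.

U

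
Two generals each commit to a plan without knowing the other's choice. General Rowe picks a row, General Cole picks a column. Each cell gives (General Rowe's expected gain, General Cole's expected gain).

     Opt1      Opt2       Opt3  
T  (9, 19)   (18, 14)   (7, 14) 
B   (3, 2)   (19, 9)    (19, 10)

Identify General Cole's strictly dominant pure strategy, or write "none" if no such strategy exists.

none

Opt1 fails to dominate Opt2 at B (2<9).
Opt2 fails to dominate Opt1 at T (14<19).
Opt3 fails to dominate Opt1 at T (14<19).
No single strategy dominates all the others.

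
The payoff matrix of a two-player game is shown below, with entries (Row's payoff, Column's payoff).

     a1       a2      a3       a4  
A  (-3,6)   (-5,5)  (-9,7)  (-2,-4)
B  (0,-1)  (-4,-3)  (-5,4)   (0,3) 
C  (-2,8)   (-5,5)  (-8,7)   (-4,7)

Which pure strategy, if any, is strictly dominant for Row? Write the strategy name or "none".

B

B vs A: a1: 0>-3, a2: -4>-5, a3: -5>-9, a4: 0>-2.
B vs C: a1: 0>-2, a2: -4>-5, a3: -5>-8, a4: 0>-4.
B strictly beats every other strategy against every opponent action, so it is strictly dominant.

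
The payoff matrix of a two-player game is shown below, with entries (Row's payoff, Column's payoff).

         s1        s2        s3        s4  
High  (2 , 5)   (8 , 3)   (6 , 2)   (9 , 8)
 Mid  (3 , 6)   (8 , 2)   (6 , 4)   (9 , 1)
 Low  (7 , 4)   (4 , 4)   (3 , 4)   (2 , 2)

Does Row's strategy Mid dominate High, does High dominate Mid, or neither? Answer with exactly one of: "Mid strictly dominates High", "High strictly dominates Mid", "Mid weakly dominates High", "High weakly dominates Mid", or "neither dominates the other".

Mid's payoffs vs High's, by Column's action — s1: 3>2, s2: 8=8, s3: 6=6, s4: 9=9.
Mid is at least as good everywhere and strictly better somewhere (tied only at s2, s3, s4), so Mid weakly but not strictly dominates High.

Mid weakly dominates High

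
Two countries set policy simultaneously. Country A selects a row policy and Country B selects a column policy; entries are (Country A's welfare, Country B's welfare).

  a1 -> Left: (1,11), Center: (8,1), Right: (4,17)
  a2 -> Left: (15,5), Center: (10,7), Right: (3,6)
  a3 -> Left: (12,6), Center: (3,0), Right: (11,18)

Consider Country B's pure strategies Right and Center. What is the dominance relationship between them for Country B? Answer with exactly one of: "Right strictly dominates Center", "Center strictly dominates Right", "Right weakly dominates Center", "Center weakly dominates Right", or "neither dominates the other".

Right's payoffs vs Center's, by Country A's action — a1: 17>1, a2: 6<7, a3: 18>0.
Right does better at a1, a3 but worse at a2; neither strategy dominates the other.

neither dominates the other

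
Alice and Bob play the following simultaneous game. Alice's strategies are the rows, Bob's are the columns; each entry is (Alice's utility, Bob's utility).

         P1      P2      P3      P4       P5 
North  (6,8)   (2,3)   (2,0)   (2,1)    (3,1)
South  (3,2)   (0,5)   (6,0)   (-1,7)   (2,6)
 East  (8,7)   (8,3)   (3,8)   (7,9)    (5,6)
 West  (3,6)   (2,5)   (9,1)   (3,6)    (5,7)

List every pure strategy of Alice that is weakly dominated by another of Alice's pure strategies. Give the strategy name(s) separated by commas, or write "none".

North, South

North: dominated, since East does at least as well everywhere (P1: 8>6, P2: 8>2, P3: 3>2, P4: 7>2, P5: 5>3).
South: dominated, since West does at least as well everywhere (P1: 3=3, P2: 2>0, P3: 9>6, P4: 3>-1, P5: 5>2).
Nothing dominates East: North at P1 (8>6); South at P1 (8>3); West at P1 (8>3).
West: no other strategy beats it everywhere (North at P3 (9>2); South at P2 (2>0); East at P3 (9>3)).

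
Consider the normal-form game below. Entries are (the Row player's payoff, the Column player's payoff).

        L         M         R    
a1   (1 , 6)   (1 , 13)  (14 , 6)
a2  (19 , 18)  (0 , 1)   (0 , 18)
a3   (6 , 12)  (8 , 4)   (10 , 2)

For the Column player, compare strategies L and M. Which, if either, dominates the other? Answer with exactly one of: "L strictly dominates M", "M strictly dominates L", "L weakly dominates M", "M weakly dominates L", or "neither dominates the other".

L's payoffs vs M's, by the Row player's action — a1: 6<13, a2: 18>1, a3: 12>4.
L does better at a2, a3 but worse at a1; neither strategy dominates the other.

neither dominates the other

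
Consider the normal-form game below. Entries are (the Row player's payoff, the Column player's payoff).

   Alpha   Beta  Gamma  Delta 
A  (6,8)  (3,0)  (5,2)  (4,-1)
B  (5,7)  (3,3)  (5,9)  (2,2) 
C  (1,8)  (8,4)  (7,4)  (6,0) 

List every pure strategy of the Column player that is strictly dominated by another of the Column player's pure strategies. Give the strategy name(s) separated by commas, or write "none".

Beta, Delta

Nothing dominates Alpha: Beta at A (8>0); Gamma at A (8>2); Delta at A (8>-1).
Beta: dominated, since Alpha does at least as well everywhere (A: 8>0, B: 7>3, C: 8>4).
Nothing dominates Gamma: Alpha at B (9>7); Beta at A (2>0); Delta at A (2>-1).
Delta: dominated, since Alpha does at least as well everywhere (A: 8>-1, B: 7>2, C: 8>0).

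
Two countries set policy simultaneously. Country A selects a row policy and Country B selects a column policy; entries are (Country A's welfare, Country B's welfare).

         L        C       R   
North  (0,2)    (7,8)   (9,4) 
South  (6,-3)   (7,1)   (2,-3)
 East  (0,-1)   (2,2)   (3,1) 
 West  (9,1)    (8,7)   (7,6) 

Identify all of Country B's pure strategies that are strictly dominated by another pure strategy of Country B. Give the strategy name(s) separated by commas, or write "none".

L, R

C strictly dominates L — North: 8>2, South: 1>-3, East: 2>-1, West: 7>1.
C: no other strategy beats it everywhere (L at North (8>2); R at North (8>4)).
R: dominated, since C does at least as well everywhere (North: 8>4, South: 1>-3, East: 2>1, West: 7>6).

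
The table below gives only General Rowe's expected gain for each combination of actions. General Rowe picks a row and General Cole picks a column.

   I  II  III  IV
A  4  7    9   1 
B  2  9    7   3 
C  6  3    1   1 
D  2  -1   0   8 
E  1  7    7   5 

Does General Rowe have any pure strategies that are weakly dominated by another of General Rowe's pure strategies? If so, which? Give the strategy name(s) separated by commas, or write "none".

none

A: no other strategy beats it everywhere (B at I (4>2); C at II (7>3); D at I (4>2); E at I (4>1)).
B is not dominated — it holds its own against A at II (9>7); C at II (9>3); D at II (9>-1); E at I (2>1).
C: no other strategy beats it everywhere (A at I (6>4); B at I (6>2); D at I (6>2); E at I (6>1)).
Nothing dominates D: A at IV (8>1); B at IV (8>3); C at IV (8>1); E at I (2>1).
Nothing dominates E: A at IV (5>1); B at IV (5>3); C at II (7>3); D at II (7>-1).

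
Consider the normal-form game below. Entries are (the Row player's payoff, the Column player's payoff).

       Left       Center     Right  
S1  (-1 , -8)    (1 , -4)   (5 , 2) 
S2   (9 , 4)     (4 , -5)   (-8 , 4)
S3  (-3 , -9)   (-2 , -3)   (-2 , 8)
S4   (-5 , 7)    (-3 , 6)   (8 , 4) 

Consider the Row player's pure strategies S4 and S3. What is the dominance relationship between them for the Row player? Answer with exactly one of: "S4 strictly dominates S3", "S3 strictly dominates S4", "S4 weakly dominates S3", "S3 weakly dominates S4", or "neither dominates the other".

neither dominates the other

Compare S4 to S3 across each choice by the Column player: Left: -5<-3, Center: -3<-2, Right: 8>-2.
S4 does better at Right but worse at Left, Center; neither strategy dominates the other.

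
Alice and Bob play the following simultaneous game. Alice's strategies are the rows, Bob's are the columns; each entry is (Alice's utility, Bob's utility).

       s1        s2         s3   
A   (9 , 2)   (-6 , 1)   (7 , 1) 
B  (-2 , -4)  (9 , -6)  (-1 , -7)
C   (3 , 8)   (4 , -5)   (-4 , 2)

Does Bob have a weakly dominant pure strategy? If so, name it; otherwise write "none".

s1 vs s2: A: 2>1, B: -4>-6, C: 8>-5.
s1 vs s3: A: 2>1, B: -4>-7, C: 8>2.
s1 is at least as good as every other strategy against every opponent action, so it is weakly dominant.

s1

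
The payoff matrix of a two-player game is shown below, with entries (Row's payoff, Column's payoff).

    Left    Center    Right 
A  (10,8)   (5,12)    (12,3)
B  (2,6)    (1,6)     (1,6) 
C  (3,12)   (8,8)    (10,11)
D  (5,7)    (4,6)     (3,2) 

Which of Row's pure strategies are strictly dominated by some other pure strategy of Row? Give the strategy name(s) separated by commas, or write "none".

B, D

A is not dominated — it holds its own against B at Left (10>2); C at Left (10>3); D at Left (10>5).
B is strictly dominated by A (Left: 10>2, Center: 5>1, Right: 12>1).
Nothing dominates C: A at Center (8>5); B at Left (3>2); D at Center (8>4).
A strictly dominates D — Left: 10>5, Center: 5>4, Right: 12>3.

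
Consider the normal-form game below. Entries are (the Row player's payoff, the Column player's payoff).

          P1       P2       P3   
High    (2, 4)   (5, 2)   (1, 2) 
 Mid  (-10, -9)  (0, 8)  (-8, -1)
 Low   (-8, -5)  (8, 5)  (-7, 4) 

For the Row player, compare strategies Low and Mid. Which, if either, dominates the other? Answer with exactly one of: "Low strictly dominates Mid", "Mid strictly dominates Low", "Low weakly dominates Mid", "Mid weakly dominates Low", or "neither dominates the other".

Low strictly dominates Mid

Compare Low to Mid across each opponent action: P1: -8>-10, P2: 8>0, P3: -7>-8.
Low gives a strictly higher payoff against each opponent action, so Low strictly dominates Mid.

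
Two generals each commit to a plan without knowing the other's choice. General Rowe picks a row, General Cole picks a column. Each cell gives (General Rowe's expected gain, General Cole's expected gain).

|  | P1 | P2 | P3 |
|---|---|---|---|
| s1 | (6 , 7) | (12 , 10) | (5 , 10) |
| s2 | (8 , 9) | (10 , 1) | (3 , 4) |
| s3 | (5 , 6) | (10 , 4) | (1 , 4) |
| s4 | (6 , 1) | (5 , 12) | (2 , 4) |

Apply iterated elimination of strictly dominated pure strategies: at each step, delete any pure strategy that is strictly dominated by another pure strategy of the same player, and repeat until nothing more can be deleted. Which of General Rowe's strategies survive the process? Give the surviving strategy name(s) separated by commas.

General Rowe's strategy s3 is strictly dominated by s1 (P1: 6>5, P2: 12>10, P3: 5>1) and is removed.
General Rowe's strategy s4 is strictly dominated by s2 (P1: 8>6, P2: 10>5, P3: 3>2) and is removed.
Among the remaining strategies, none is strictly dominated by another pure strategy of the same player, so the elimination stops.
Surviving strategies — General Rowe: {s1, s2}; General Cole: {P1, P2, P3}.

s1, s2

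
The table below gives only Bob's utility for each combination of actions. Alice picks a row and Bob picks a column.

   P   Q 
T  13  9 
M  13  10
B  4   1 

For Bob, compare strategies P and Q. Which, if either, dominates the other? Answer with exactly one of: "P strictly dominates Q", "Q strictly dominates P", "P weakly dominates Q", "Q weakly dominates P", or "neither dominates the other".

P strictly dominates Q

P's payoffs vs Q's, by Alice's action — T: 13>9, M: 13>10, B: 4>1.
Every comparison favours P, so P strictly dominates Q.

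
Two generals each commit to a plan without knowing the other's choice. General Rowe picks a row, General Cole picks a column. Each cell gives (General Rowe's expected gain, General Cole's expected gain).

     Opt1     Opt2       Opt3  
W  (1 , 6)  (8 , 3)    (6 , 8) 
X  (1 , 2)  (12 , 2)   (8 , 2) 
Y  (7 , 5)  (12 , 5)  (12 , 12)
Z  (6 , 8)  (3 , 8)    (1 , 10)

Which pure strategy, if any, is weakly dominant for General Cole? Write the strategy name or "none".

Opt3 vs Opt1: W: 8>6, X: 2=2, Y: 12>5, Z: 10>8.
Opt3 vs Opt2: W: 8>3, X: 2=2, Y: 12>5, Z: 10>8.
Opt3 is at least as good as every other strategy against every opponent action, so it is weakly dominant.

Opt3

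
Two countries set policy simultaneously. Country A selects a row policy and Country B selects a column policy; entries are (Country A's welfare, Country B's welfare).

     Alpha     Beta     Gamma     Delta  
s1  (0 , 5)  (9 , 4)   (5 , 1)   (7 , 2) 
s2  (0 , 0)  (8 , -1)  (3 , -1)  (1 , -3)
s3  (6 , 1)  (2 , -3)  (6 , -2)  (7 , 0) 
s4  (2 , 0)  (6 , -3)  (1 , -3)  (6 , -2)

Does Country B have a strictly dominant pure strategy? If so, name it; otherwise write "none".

Alpha

Alpha vs Beta: s1: 5>4, s2: 0>-1, s3: 1>-3, s4: 0>-3.
Alpha vs Gamma: s1: 5>1, s2: 0>-1, s3: 1>-2, s4: 0>-3.
Alpha vs Delta: s1: 5>2, s2: 0>-3, s3: 1>0, s4: 0>-2.
Alpha strictly beats every other strategy against every opponent action, so it is strictly dominant.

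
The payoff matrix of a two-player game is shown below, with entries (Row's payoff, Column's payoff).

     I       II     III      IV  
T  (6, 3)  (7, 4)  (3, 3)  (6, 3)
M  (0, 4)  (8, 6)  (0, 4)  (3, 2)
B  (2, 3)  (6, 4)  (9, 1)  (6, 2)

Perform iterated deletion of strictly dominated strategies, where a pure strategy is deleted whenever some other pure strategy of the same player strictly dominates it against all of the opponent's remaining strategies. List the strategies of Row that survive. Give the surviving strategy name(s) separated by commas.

M

Column I is eliminated: II beats it against every remaining row (T: 4>3, M: 6>4, B: 4>3).
Column's strategy III is strictly dominated by II (T: 4>3, M: 6>4, B: 4>1) and is removed.
For Column, II strictly dominates IV on the remaining rows (T: 4>3, M: 6>2, B: 4>2); eliminate IV.
For Row, M strictly dominates T on the remaining columns (II: 8>7); eliminate T.
Row B is eliminated: M beats it against every remaining column (II: 8>6).
Among the remaining strategies, none is strictly dominated by another pure strategy of the same player, so the elimination stops.
Surviving strategies — Row: {M}; Column: {II}.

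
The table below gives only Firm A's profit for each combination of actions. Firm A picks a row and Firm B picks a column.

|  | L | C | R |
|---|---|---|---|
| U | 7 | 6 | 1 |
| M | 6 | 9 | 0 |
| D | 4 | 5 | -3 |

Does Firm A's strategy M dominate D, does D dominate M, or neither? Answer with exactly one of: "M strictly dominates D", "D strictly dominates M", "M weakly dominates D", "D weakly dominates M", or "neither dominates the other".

Compare M to D across each opponent action: L: 6>4, C: 9>5, R: 0>-3.
M gives a strictly higher payoff against each opponent action, so M strictly dominates D.

M strictly dominates D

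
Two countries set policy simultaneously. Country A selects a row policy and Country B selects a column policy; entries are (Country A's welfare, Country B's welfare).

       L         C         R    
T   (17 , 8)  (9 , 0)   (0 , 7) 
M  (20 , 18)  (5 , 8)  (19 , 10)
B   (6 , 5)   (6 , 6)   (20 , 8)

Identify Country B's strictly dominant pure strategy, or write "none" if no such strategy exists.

L fails to dominate C at B (5<6).
C fails to dominate L at T (0<8).
R fails to dominate L at T (7<8).
No single strategy dominates all the others.

none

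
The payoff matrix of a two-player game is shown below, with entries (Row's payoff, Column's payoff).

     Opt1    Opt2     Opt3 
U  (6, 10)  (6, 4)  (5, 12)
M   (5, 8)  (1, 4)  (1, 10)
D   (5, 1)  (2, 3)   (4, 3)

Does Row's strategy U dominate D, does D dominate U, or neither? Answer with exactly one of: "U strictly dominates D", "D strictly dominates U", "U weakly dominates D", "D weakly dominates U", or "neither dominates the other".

U strictly dominates D

Compare U to D across each opponent action: Opt1: 6>5, Opt2: 6>2, Opt3: 5>4.
U gives a strictly higher payoff against each opponent action, so U strictly dominates D.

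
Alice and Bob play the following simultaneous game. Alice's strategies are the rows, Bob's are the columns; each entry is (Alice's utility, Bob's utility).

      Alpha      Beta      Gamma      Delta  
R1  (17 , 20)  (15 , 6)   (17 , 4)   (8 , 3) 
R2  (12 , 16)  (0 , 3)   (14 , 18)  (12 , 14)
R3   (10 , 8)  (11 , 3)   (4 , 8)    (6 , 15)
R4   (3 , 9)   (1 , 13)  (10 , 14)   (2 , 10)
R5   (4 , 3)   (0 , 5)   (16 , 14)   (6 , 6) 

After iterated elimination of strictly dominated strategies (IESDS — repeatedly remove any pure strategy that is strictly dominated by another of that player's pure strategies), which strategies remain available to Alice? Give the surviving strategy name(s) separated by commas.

R1

For Alice, R1 strictly dominates R3 on the remaining columns (Alpha: 17>10, Beta: 15>11, Gamma: 17>4, Delta: 8>6); eliminate R3.
Row R4 is eliminated: R1 beats it against every remaining column (Alpha: 17>3, Beta: 15>1, Gamma: 17>10, Delta: 8>2).
Alice's strategy R5 is strictly dominated by R1 (Alpha: 17>4, Beta: 15>0, Gamma: 17>16, Delta: 8>6) and is removed.
For Bob, Alpha strictly dominates Beta on the remaining rows (R1: 20>6, R2: 16>3); eliminate Beta.
Bob's strategy Delta is strictly dominated by Alpha (R1: 20>3, R2: 16>14) and is removed.
Row R2 is eliminated: R1 beats it against every remaining column (Alpha: 17>12, Gamma: 17>14).
Bob's strategy Gamma is strictly dominated by Alpha (R1: 20>4) and is removed.
Among the remaining strategies, none is strictly dominated by another pure strategy of the same player, so the elimination stops.
Surviving strategies — Alice: {R1}; Bob: {Alpha}.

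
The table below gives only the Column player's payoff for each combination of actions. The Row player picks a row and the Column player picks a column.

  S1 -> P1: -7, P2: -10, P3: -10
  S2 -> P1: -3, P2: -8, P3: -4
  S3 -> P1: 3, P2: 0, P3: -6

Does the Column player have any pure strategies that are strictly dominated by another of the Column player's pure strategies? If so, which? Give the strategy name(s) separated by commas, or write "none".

Nothing dominates P1: P2 at S1 (-7>-10); P3 at S1 (-7>-10).
P2: dominated, since P1 does at least as well everywhere (S1: -7>-10, S2: -3>-8, S3: 3>0).
P3 is strictly dominated by P1 (S1: -7>-10, S2: -3>-4, S3: 3>-6).

P2, P3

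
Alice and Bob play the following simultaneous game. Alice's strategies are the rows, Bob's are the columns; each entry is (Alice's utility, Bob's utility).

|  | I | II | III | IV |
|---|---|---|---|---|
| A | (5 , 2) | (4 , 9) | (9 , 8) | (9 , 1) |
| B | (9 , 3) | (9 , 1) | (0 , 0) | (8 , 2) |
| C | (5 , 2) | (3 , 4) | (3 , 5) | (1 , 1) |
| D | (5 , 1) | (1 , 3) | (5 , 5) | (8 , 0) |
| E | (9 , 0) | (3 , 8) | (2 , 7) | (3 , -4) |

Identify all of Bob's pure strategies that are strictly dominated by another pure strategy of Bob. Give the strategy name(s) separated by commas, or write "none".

IV

Nothing dominates I: II at B (3>1); III at B (3>0); IV at A (2>1).
II is not dominated — it holds its own against I at A (9>2); III at A (9>8); IV at A (9>1).
III: no other strategy beats it everywhere (I at A (8>2); II at C (5>4); IV at A (8>1)).
IV is strictly dominated by I (A: 2>1, B: 3>2, C: 2>1, D: 1>0, E: 0>-4).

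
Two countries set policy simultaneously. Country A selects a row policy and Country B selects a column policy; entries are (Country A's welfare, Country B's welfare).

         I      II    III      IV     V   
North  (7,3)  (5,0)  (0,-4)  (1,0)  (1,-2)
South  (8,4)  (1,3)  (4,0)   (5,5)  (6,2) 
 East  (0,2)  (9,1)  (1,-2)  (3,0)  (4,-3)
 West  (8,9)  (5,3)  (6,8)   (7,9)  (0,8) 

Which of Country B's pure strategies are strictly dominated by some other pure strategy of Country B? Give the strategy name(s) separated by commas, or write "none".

I: no other strategy beats it everywhere (II at North (3>0); III at North (3>-4); IV at North (3>0); V at North (3>-2)).
II is strictly dominated by I (North: 3>0, South: 4>3, East: 2>1, West: 9>3).
I strictly dominates III — North: 3>-4, South: 4>0, East: 2>-2, West: 9>8.
IV is not dominated — it holds its own against I at South (5>4); II at North (0=0); III at North (0>-4); V at North (0>-2).
V is strictly dominated by I (North: 3>-2, South: 4>2, East: 2>-3, West: 9>8).

II, III, V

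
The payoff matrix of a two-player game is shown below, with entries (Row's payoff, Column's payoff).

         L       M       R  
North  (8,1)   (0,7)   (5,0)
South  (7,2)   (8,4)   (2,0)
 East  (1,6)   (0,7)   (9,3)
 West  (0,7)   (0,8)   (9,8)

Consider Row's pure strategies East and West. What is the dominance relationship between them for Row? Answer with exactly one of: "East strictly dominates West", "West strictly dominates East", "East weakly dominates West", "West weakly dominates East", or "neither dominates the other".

East weakly dominates West

East's payoffs vs West's, by Column's action — L: 1>0, M: 0=0, R: 9=9.
East is at least as good everywhere and strictly better somewhere (tied only at M, R), so East weakly but not strictly dominates West.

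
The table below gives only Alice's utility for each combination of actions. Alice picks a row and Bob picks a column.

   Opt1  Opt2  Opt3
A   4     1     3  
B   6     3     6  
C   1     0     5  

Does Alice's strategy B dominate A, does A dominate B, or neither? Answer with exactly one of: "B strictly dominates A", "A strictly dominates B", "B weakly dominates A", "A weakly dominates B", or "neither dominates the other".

B strictly dominates A

Compare B to A across each opponent action: Opt1: 6>4, Opt2: 3>1, Opt3: 6>3.
B gives a strictly higher payoff against each opponent action, so B strictly dominates A.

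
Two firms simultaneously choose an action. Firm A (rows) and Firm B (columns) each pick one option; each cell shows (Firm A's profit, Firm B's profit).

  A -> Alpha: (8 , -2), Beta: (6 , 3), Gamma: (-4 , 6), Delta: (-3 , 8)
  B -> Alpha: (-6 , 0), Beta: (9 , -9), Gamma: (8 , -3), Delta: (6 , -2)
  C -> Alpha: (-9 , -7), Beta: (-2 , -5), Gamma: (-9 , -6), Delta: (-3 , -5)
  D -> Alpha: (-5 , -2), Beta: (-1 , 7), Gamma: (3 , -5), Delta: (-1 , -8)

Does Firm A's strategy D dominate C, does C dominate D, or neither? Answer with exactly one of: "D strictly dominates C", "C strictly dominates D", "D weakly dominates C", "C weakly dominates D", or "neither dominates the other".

D strictly dominates C

D's payoffs vs C's, by Firm B's action — Alpha: -5>-9, Beta: -1>-2, Gamma: 3>-9, Delta: -1>-3.
D gives a strictly higher payoff against every action of Firm B, so D strictly dominates C.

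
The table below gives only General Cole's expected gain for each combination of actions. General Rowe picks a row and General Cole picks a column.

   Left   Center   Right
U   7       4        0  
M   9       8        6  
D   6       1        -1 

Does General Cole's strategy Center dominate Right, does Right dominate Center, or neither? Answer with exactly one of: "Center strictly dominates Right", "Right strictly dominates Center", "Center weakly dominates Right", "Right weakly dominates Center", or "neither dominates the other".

Center strictly dominates Right

Compare Center to Right across every action of General Rowe: U: 4>0, M: 8>6, D: 1>-1.
Every comparison favours Center, so Center strictly dominates Right.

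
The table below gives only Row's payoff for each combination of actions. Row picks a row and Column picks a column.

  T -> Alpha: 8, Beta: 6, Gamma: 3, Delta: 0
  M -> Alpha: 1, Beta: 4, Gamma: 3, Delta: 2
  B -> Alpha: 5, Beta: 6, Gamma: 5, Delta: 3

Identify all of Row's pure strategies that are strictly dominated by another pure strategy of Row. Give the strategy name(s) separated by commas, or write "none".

M

T: no other strategy beats it everywhere (M at Alpha (8>1); B at Alpha (8>5)).
M is strictly dominated by B (Alpha: 5>1, Beta: 6>4, Gamma: 5>3, Delta: 3>2).
B: no other strategy beats it everywhere (T at Beta (6=6); M at Alpha (5>1)).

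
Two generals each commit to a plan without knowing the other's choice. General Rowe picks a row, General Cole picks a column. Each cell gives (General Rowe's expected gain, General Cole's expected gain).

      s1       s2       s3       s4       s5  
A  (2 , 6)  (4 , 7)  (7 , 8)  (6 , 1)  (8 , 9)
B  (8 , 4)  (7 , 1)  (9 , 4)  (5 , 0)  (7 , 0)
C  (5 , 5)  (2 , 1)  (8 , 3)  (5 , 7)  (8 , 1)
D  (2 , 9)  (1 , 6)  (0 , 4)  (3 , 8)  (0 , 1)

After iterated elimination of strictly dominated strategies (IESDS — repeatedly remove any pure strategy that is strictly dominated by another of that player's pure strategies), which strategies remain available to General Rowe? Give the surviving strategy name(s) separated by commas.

A, B, C

Row D is eliminated: B beats it against every remaining column (s1: 8>2, s2: 7>1, s3: 9>0, s4: 5>3, s5: 7>0).
General Cole's strategy s2 is strictly dominated by s3 (A: 8>7, B: 4>1, C: 3>1) and is removed.
Among the remaining strategies, none is strictly dominated by another pure strategy of the same player, so the elimination stops.
Surviving strategies — General Rowe: {A, B, C}; General Cole: {s1, s3, s4, s5}.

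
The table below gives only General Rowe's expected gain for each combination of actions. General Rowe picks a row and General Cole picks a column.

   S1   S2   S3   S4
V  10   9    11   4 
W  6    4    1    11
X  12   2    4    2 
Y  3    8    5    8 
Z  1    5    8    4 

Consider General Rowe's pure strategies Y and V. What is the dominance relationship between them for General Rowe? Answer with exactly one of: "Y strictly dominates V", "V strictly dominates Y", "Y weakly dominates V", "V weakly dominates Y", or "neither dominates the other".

Y's payoffs vs V's, by General Cole's action — S1: 3<10, S2: 8<9, S3: 5<11, S4: 8>4.
Y does better at S4 but worse at S1, S2, S3; neither strategy dominates the other.

neither dominates the other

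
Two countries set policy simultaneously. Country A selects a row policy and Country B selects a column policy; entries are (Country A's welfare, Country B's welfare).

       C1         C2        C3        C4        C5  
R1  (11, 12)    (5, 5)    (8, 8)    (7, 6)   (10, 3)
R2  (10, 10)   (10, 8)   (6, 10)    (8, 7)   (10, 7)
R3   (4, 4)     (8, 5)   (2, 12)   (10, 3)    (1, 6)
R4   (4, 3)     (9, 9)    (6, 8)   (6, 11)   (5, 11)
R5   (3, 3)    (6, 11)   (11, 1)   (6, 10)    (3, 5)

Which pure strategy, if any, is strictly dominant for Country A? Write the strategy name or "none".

none

R1 fails to dominate R2 at C2 (5<10).
R2 fails to dominate R1 at C1 (10<11).
R3 fails to dominate R1 at C1 (4<11).
R4 fails to dominate R1 at C1 (4<11).
R5 fails to dominate R1 at C1 (3<11).
No single strategy dominates all the others.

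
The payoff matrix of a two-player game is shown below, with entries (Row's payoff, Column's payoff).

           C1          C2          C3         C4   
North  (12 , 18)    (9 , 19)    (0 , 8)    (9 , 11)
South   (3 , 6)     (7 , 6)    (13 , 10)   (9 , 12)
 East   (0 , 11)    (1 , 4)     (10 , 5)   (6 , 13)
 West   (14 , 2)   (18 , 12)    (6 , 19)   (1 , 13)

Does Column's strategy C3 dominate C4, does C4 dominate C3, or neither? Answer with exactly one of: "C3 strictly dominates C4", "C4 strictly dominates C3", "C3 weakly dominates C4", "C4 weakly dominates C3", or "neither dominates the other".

C3's payoffs vs C4's, by Row's action — North: 8<11, South: 10<12, East: 5<13, West: 19>13.
C3 does better at West but worse at North, South, East; neither strategy dominates the other.

neither dominates the other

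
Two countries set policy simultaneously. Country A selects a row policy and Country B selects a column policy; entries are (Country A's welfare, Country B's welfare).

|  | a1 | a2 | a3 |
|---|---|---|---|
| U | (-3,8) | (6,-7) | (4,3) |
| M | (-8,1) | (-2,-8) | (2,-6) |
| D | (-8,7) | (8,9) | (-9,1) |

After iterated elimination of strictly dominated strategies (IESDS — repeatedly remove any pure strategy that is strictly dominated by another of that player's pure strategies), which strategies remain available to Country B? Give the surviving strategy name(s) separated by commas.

a1, a2

Country A's strategy M is strictly dominated by U (a1: -3>-8, a2: 6>-2, a3: 4>2) and is removed.
Country B's strategy a3 is strictly dominated by a1 (U: 8>3, D: 7>1) and is removed.
Among the remaining strategies, none is strictly dominated by another pure strategy of the same player, so the elimination stops.
Surviving strategies — Country A: {U, D}; Country B: {a1, a2}.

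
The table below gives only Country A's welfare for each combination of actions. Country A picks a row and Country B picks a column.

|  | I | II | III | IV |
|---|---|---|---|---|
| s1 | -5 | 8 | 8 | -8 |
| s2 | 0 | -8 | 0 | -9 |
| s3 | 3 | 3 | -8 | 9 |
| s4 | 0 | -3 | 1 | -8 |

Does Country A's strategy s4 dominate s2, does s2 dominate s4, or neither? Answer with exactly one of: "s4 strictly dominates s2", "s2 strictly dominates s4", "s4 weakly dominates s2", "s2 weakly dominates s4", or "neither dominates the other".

s4's payoffs vs s2's, by Country B's action — I: 0=0, II: -3>-8, III: 1>0, IV: -8>-9.
s4 is at least as good everywhere and strictly better somewhere (tied only at I), so s4 weakly but not strictly dominates s2.

s4 weakly dominates s2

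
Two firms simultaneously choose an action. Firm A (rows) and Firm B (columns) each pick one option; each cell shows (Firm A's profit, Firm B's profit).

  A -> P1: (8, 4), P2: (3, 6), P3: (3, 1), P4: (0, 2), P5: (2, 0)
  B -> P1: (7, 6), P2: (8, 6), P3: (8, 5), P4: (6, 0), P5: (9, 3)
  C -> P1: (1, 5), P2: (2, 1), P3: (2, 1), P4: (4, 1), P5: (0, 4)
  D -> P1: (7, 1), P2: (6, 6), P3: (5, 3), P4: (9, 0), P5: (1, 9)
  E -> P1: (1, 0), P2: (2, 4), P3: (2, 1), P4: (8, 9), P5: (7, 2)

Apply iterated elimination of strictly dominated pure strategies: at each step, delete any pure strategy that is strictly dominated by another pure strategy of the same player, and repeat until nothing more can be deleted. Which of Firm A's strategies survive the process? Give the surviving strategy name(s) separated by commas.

A, B, D, E

Firm A's strategy C is strictly dominated by B (P1: 7>1, P2: 8>2, P3: 8>2, P4: 6>4, P5: 9>0) and is removed.
Firm B's strategy P3 is strictly dominated by P2 (A: 6>1, B: 6>5, D: 6>3, E: 4>1) and is removed.
Among the remaining strategies, none is strictly dominated by another pure strategy of the same player, so the elimination stops.
Surviving strategies — Firm A: {A, B, D, E}; Firm B: {P1, P2, P4, P5}.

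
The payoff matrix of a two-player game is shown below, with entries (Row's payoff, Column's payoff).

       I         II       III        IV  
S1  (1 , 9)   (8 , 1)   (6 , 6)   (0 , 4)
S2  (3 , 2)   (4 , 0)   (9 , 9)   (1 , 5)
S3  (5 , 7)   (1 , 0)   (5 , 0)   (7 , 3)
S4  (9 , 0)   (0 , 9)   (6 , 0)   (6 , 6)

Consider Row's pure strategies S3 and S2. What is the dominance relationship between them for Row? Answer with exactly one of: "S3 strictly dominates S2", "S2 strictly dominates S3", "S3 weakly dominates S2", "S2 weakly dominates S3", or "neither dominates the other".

S3's payoffs vs S2's, by Column's action — I: 5>3, II: 1<4, III: 5<9, IV: 7>1.
S3 does better at I, IV but worse at II, III; neither strategy dominates the other.

neither dominates the other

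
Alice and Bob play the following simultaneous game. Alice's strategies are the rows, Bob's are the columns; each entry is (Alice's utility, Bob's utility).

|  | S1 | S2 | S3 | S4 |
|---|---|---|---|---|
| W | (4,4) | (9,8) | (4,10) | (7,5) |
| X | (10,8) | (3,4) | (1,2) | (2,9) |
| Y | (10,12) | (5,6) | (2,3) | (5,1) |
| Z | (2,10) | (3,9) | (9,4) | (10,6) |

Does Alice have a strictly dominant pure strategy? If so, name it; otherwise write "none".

none

W fails to dominate X at S1 (4<10).
X fails to dominate W at S2 (3<9).
Y fails to dominate W at S2 (5<9).
Z fails to dominate W at S1 (2<4).
No single strategy dominates all the others.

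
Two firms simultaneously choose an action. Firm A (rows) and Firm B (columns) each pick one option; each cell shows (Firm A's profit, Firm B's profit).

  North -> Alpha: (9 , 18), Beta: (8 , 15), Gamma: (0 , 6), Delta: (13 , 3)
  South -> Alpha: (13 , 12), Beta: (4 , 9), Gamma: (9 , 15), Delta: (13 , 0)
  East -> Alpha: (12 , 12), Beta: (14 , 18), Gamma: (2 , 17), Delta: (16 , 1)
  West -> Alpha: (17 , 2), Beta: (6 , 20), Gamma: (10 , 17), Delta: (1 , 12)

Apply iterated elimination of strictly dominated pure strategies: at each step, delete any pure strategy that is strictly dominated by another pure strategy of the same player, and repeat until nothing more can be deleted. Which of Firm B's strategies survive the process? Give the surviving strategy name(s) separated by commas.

Beta

Firm A's strategy North is strictly dominated by East (Alpha: 12>9, Beta: 14>8, Gamma: 2>0, Delta: 16>13) and is removed.
Firm B's strategy Alpha is strictly dominated by Gamma (South: 15>12, East: 17>12, West: 17>2) and is removed.
Column Delta is eliminated: Beta beats it against every remaining row (South: 9>0, East: 18>1, West: 20>12).
For Firm A, West strictly dominates South on the remaining columns (Beta: 6>4, Gamma: 10>9); eliminate South.
For Firm B, Beta strictly dominates Gamma on the remaining rows (East: 18>17, West: 20>17); eliminate Gamma.
For Firm A, East strictly dominates West on the remaining columns (Beta: 14>6); eliminate West.
Among the remaining strategies, none is strictly dominated by another pure strategy of the same player, so the elimination stops.
Surviving strategies — Firm A: {East}; Firm B: {Beta}.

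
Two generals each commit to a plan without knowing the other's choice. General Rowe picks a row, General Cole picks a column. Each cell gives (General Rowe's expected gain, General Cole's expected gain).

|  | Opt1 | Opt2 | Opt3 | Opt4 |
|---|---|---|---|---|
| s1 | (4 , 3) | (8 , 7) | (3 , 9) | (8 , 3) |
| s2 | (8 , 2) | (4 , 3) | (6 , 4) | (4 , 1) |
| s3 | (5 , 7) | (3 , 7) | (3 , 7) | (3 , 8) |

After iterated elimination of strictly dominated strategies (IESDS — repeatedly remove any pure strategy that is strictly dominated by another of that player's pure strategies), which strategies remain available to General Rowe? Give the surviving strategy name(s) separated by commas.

s2

For General Rowe, s2 strictly dominates s3 on the remaining columns (Opt1: 8>5, Opt2: 4>3, Opt3: 6>3, Opt4: 4>3); eliminate s3.
For General Cole, Opt2 strictly dominates Opt1 on the remaining rows (s1: 7>3, s2: 3>2); eliminate Opt1.
Column Opt2 is eliminated: Opt3 beats it against every remaining row (s1: 9>7, s2: 4>3).
For General Cole, Opt3 strictly dominates Opt4 on the remaining rows (s1: 9>3, s2: 4>1); eliminate Opt4.
General Rowe's strategy s1 is strictly dominated by s2 (Opt3: 6>3) and is removed.
Among the remaining strategies, none is strictly dominated by another pure strategy of the same player, so the elimination stops.
Surviving strategies — General Rowe: {s2}; General Cole: {Opt3}.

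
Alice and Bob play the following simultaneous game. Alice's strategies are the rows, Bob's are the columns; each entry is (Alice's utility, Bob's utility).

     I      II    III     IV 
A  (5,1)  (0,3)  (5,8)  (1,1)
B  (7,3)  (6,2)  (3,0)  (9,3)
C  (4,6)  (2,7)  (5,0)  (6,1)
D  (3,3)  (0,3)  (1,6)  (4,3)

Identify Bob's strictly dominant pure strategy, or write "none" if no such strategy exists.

none

I fails to dominate II at A (1<3).
II fails to dominate I at B (2<3).
III fails to dominate I at B (0<3).
IV fails to dominate I at A (1=1).
No single strategy dominates all the others.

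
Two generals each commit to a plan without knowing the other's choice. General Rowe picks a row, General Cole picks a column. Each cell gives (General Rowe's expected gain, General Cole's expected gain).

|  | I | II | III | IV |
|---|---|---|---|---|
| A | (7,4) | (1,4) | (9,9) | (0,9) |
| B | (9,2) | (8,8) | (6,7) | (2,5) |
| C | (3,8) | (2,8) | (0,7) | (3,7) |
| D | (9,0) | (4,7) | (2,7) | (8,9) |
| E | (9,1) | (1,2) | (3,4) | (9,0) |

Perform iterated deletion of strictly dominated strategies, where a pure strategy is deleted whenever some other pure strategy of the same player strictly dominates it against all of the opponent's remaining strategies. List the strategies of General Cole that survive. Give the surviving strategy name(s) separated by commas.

Row C is eliminated: D beats it against every remaining column (I: 9>3, II: 4>2, III: 2>0, IV: 8>3).
General Cole's strategy I is strictly dominated by III (A: 9>4, B: 7>2, D: 7>0, E: 4>1) and is removed.
Among the remaining strategies, none is strictly dominated by another pure strategy of the same player, so the elimination stops.
Surviving strategies — General Rowe: {A, B, D, E}; General Cole: {II, III, IV}.

II, III, IV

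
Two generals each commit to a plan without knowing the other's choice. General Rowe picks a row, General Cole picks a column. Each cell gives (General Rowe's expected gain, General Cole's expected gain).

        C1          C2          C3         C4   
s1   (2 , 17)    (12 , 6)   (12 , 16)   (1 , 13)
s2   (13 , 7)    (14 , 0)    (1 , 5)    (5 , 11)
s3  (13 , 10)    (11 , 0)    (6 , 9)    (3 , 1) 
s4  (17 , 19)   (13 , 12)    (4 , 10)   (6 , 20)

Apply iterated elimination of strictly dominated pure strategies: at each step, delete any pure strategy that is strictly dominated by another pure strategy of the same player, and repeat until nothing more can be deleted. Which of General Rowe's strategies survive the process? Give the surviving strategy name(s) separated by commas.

Column C2 is eliminated: C1 beats it against every remaining row (s1: 17>6, s2: 7>0, s3: 10>0, s4: 19>12).
Row s2 is eliminated: s4 beats it against every remaining column (C1: 17>13, C3: 4>1, C4: 6>5).
For General Cole, C1 strictly dominates C3 on the remaining rows (s1: 17>16, s3: 10>9, s4: 19>10); eliminate C3.
General Rowe's strategy s1 is strictly dominated by s3 (C1: 13>2, C4: 3>1) and is removed.
For General Rowe, s4 strictly dominates s3 on the remaining columns (C1: 17>13, C4: 6>3); eliminate s3.
Column C1 is eliminated: C4 beats it against every remaining row (s4: 20>19).
Among the remaining strategies, none is strictly dominated by another pure strategy of the same player, so the elimination stops.
Surviving strategies — General Rowe: {s4}; General Cole: {C4}.

s4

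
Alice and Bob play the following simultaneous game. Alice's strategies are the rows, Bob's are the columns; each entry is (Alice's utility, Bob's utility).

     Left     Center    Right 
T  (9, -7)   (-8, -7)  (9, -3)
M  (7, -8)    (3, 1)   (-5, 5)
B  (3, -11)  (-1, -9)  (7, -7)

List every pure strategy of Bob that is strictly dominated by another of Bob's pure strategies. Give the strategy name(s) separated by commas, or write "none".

Right strictly dominates Left — T: -3>-7, M: 5>-8, B: -7>-11.
Center: dominated, since Right does at least as well everywhere (T: -3>-7, M: 5>1, B: -7>-9).
Nothing dominates Right: Left at T (-3>-7); Center at T (-3>-7).

Left, Center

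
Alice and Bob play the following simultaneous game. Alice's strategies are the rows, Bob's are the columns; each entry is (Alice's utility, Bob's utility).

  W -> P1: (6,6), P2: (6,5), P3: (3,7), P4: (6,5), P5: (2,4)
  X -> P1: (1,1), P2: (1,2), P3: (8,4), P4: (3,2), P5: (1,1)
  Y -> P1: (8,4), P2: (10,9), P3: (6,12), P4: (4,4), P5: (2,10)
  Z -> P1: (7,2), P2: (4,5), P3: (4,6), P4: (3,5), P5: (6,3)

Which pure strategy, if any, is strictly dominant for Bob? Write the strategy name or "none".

P3

P3 vs P1: W: 7>6, X: 4>1, Y: 12>4, Z: 6>2.
P3 vs P2: W: 7>5, X: 4>2, Y: 12>9, Z: 6>5.
P3 vs P4: W: 7>5, X: 4>2, Y: 12>4, Z: 6>5.
P3 vs P5: W: 7>4, X: 4>1, Y: 12>10, Z: 6>3.
P3 strictly beats every other strategy against every opponent action, so it is strictly dominant.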